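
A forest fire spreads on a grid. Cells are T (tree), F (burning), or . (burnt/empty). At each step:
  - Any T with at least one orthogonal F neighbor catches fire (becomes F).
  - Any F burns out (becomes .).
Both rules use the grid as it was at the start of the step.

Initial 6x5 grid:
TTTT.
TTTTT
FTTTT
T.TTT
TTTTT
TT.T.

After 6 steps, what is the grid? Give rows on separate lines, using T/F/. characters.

Step 1: 3 trees catch fire, 1 burn out
  TTTT.
  FTTTT
  .FTTT
  F.TTT
  TTTTT
  TT.T.
Step 2: 4 trees catch fire, 3 burn out
  FTTT.
  .FTTT
  ..FTT
  ..TTT
  FTTTT
  TT.T.
Step 3: 6 trees catch fire, 4 burn out
  .FTT.
  ..FTT
  ...FT
  ..FTT
  .FTTT
  FT.T.
Step 4: 6 trees catch fire, 6 burn out
  ..FT.
  ...FT
  ....F
  ...FT
  ..FTT
  .F.T.
Step 5: 4 trees catch fire, 6 burn out
  ...F.
  ....F
  .....
  ....F
  ...FT
  ...T.
Step 6: 2 trees catch fire, 4 burn out
  .....
  .....
  .....
  .....
  ....F
  ...F.

.....
.....
.....
.....
....F
...F.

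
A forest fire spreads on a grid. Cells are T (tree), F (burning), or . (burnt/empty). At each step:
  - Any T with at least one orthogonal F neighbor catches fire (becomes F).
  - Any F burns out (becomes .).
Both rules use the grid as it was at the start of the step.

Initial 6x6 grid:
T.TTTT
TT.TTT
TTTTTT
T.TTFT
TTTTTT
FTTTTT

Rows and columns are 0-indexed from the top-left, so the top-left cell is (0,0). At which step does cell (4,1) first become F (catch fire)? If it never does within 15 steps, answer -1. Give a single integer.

Step 1: cell (4,1)='T' (+6 fires, +2 burnt)
Step 2: cell (4,1)='F' (+10 fires, +6 burnt)
  -> target ignites at step 2
Step 3: cell (4,1)='.' (+8 fires, +10 burnt)
Step 4: cell (4,1)='.' (+4 fires, +8 burnt)
Step 5: cell (4,1)='.' (+3 fires, +4 burnt)
Step 6: cell (4,1)='.' (+0 fires, +3 burnt)
  fire out at step 6

2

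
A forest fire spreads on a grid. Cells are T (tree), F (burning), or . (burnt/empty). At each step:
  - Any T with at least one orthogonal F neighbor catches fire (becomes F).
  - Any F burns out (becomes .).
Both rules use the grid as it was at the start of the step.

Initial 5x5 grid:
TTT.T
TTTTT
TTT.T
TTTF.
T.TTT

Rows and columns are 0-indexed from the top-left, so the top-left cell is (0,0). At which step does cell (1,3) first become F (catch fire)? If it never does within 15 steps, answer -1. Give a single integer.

Step 1: cell (1,3)='T' (+2 fires, +1 burnt)
Step 2: cell (1,3)='T' (+4 fires, +2 burnt)
Step 3: cell (1,3)='T' (+3 fires, +4 burnt)
Step 4: cell (1,3)='F' (+5 fires, +3 burnt)
  -> target ignites at step 4
Step 5: cell (1,3)='.' (+3 fires, +5 burnt)
Step 6: cell (1,3)='.' (+3 fires, +3 burnt)
Step 7: cell (1,3)='.' (+0 fires, +3 burnt)
  fire out at step 7

4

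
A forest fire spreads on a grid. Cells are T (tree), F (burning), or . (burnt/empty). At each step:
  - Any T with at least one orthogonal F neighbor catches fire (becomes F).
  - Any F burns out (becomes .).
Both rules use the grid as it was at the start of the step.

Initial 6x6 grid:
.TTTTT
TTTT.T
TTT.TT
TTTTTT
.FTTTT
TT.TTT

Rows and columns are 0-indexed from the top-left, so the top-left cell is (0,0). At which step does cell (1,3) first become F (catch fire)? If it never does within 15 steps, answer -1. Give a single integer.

Step 1: cell (1,3)='T' (+3 fires, +1 burnt)
Step 2: cell (1,3)='T' (+5 fires, +3 burnt)
Step 3: cell (1,3)='T' (+6 fires, +5 burnt)
Step 4: cell (1,3)='T' (+6 fires, +6 burnt)
Step 5: cell (1,3)='F' (+5 fires, +6 burnt)
  -> target ignites at step 5
Step 6: cell (1,3)='.' (+2 fires, +5 burnt)
Step 7: cell (1,3)='.' (+2 fires, +2 burnt)
Step 8: cell (1,3)='.' (+1 fires, +2 burnt)
Step 9: cell (1,3)='.' (+0 fires, +1 burnt)
  fire out at step 9

5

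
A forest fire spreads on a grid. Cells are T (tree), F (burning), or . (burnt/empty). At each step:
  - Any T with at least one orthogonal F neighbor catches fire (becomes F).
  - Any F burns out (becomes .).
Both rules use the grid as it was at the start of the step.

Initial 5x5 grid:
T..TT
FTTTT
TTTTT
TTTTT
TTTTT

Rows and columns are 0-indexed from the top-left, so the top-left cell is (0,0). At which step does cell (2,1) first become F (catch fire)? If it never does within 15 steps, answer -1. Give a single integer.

Step 1: cell (2,1)='T' (+3 fires, +1 burnt)
Step 2: cell (2,1)='F' (+3 fires, +3 burnt)
  -> target ignites at step 2
Step 3: cell (2,1)='.' (+4 fires, +3 burnt)
Step 4: cell (2,1)='.' (+5 fires, +4 burnt)
Step 5: cell (2,1)='.' (+4 fires, +5 burnt)
Step 6: cell (2,1)='.' (+2 fires, +4 burnt)
Step 7: cell (2,1)='.' (+1 fires, +2 burnt)
Step 8: cell (2,1)='.' (+0 fires, +1 burnt)
  fire out at step 8

2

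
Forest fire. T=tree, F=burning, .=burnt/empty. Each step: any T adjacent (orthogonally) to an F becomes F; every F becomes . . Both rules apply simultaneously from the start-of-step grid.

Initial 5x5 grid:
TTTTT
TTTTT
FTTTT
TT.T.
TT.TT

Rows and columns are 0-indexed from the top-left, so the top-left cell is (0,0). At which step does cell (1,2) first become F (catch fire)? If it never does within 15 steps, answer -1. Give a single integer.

Step 1: cell (1,2)='T' (+3 fires, +1 burnt)
Step 2: cell (1,2)='T' (+5 fires, +3 burnt)
Step 3: cell (1,2)='F' (+4 fires, +5 burnt)
  -> target ignites at step 3
Step 4: cell (1,2)='.' (+4 fires, +4 burnt)
Step 5: cell (1,2)='.' (+3 fires, +4 burnt)
Step 6: cell (1,2)='.' (+2 fires, +3 burnt)
Step 7: cell (1,2)='.' (+0 fires, +2 burnt)
  fire out at step 7

3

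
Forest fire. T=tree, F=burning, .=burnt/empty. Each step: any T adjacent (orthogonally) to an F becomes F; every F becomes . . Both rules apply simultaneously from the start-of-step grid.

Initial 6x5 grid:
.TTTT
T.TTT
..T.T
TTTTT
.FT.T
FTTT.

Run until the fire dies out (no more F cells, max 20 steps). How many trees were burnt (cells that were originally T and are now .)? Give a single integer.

Step 1: +3 fires, +2 burnt (F count now 3)
Step 2: +3 fires, +3 burnt (F count now 3)
Step 3: +3 fires, +3 burnt (F count now 3)
Step 4: +2 fires, +3 burnt (F count now 2)
Step 5: +4 fires, +2 burnt (F count now 4)
Step 6: +3 fires, +4 burnt (F count now 3)
Step 7: +1 fires, +3 burnt (F count now 1)
Step 8: +0 fires, +1 burnt (F count now 0)
Fire out after step 8
Initially T: 20, now '.': 29
Total burnt (originally-T cells now '.'): 19

Answer: 19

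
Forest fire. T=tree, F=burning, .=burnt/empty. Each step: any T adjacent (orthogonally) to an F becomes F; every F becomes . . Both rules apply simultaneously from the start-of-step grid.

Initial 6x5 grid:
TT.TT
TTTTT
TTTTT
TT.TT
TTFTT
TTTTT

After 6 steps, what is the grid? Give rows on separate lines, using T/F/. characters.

Step 1: 3 trees catch fire, 1 burn out
  TT.TT
  TTTTT
  TTTTT
  TT.TT
  TF.FT
  TTFTT
Step 2: 6 trees catch fire, 3 burn out
  TT.TT
  TTTTT
  TTTTT
  TF.FT
  F...F
  TF.FT
Step 3: 6 trees catch fire, 6 burn out
  TT.TT
  TTTTT
  TFTFT
  F...F
  .....
  F...F
Step 4: 5 trees catch fire, 6 burn out
  TT.TT
  TFTFT
  F.F.F
  .....
  .....
  .....
Step 5: 5 trees catch fire, 5 burn out
  TF.FT
  F.F.F
  .....
  .....
  .....
  .....
Step 6: 2 trees catch fire, 5 burn out
  F...F
  .....
  .....
  .....
  .....
  .....

F...F
.....
.....
.....
.....
.....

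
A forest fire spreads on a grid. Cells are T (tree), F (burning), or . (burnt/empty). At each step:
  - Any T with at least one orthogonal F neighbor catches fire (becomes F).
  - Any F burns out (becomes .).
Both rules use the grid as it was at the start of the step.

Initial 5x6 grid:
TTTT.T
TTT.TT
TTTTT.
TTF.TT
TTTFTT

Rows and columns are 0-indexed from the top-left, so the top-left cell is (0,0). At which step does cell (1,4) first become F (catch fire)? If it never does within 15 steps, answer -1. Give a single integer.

Step 1: cell (1,4)='T' (+4 fires, +2 burnt)
Step 2: cell (1,4)='T' (+7 fires, +4 burnt)
Step 3: cell (1,4)='T' (+6 fires, +7 burnt)
Step 4: cell (1,4)='F' (+4 fires, +6 burnt)
  -> target ignites at step 4
Step 5: cell (1,4)='.' (+2 fires, +4 burnt)
Step 6: cell (1,4)='.' (+1 fires, +2 burnt)
Step 7: cell (1,4)='.' (+0 fires, +1 burnt)
  fire out at step 7

4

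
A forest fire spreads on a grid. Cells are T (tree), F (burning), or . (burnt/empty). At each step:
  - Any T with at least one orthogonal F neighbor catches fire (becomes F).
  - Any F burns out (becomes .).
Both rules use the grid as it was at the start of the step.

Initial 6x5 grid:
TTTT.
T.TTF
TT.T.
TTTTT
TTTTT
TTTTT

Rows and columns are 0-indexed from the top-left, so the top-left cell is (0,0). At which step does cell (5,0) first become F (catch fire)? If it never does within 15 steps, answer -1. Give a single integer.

Step 1: cell (5,0)='T' (+1 fires, +1 burnt)
Step 2: cell (5,0)='T' (+3 fires, +1 burnt)
Step 3: cell (5,0)='T' (+2 fires, +3 burnt)
Step 4: cell (5,0)='T' (+4 fires, +2 burnt)
Step 5: cell (5,0)='T' (+5 fires, +4 burnt)
Step 6: cell (5,0)='T' (+6 fires, +5 burnt)
Step 7: cell (5,0)='T' (+3 fires, +6 burnt)
Step 8: cell (5,0)='F' (+1 fires, +3 burnt)
  -> target ignites at step 8
Step 9: cell (5,0)='.' (+0 fires, +1 burnt)
  fire out at step 9

8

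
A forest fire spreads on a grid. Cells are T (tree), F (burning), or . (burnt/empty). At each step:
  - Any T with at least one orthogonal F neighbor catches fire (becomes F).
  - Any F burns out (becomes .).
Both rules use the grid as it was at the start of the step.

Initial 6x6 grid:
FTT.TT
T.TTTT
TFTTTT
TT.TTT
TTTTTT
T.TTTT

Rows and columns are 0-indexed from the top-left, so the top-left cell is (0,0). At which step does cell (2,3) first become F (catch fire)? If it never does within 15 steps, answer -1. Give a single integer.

Step 1: cell (2,3)='T' (+5 fires, +2 burnt)
Step 2: cell (2,3)='F' (+5 fires, +5 burnt)
  -> target ignites at step 2
Step 3: cell (2,3)='.' (+5 fires, +5 burnt)
Step 4: cell (2,3)='.' (+6 fires, +5 burnt)
Step 5: cell (2,3)='.' (+5 fires, +6 burnt)
Step 6: cell (2,3)='.' (+3 fires, +5 burnt)
Step 7: cell (2,3)='.' (+1 fires, +3 burnt)
Step 8: cell (2,3)='.' (+0 fires, +1 burnt)
  fire out at step 8

2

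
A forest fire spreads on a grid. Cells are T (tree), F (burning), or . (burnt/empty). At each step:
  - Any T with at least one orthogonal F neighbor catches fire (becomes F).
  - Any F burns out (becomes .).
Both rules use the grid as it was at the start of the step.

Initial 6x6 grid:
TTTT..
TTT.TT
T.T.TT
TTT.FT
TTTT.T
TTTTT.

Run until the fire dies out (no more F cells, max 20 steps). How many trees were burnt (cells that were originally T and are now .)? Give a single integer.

Step 1: +2 fires, +1 burnt (F count now 2)
Step 2: +3 fires, +2 burnt (F count now 3)
Step 3: +1 fires, +3 burnt (F count now 1)
Step 4: +0 fires, +1 burnt (F count now 0)
Fire out after step 4
Initially T: 27, now '.': 15
Total burnt (originally-T cells now '.'): 6

Answer: 6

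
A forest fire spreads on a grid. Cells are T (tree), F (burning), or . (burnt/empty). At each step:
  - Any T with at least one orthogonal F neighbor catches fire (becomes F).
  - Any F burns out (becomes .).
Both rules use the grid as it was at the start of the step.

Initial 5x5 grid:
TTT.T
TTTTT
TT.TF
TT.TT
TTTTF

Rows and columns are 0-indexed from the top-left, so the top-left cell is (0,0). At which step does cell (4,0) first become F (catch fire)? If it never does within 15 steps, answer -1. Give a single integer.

Step 1: cell (4,0)='T' (+4 fires, +2 burnt)
Step 2: cell (4,0)='T' (+4 fires, +4 burnt)
Step 3: cell (4,0)='T' (+2 fires, +4 burnt)
Step 4: cell (4,0)='F' (+4 fires, +2 burnt)
  -> target ignites at step 4
Step 5: cell (4,0)='.' (+4 fires, +4 burnt)
Step 6: cell (4,0)='.' (+2 fires, +4 burnt)
Step 7: cell (4,0)='.' (+0 fires, +2 burnt)
  fire out at step 7

4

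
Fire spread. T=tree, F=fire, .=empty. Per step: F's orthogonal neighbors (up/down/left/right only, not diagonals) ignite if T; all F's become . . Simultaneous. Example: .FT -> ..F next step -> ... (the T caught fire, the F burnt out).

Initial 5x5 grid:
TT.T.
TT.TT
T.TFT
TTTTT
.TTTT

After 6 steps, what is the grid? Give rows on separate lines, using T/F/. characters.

Step 1: 4 trees catch fire, 1 burn out
  TT.T.
  TT.FT
  T.F.F
  TTTFT
  .TTTT
Step 2: 5 trees catch fire, 4 burn out
  TT.F.
  TT..F
  T....
  TTF.F
  .TTFT
Step 3: 3 trees catch fire, 5 burn out
  TT...
  TT...
  T....
  TF...
  .TF.F
Step 4: 2 trees catch fire, 3 burn out
  TT...
  TT...
  T....
  F....
  .F...
Step 5: 1 trees catch fire, 2 burn out
  TT...
  TT...
  F....
  .....
  .....
Step 6: 1 trees catch fire, 1 burn out
  TT...
  FT...
  .....
  .....
  .....

TT...
FT...
.....
.....
.....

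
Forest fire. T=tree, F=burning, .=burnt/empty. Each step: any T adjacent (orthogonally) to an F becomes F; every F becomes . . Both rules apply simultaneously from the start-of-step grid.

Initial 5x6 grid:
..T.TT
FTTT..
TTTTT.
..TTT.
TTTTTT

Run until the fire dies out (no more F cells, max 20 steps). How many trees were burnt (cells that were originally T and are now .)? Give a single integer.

Step 1: +2 fires, +1 burnt (F count now 2)
Step 2: +2 fires, +2 burnt (F count now 2)
Step 3: +3 fires, +2 burnt (F count now 3)
Step 4: +2 fires, +3 burnt (F count now 2)
Step 5: +3 fires, +2 burnt (F count now 3)
Step 6: +3 fires, +3 burnt (F count now 3)
Step 7: +2 fires, +3 burnt (F count now 2)
Step 8: +1 fires, +2 burnt (F count now 1)
Step 9: +0 fires, +1 burnt (F count now 0)
Fire out after step 9
Initially T: 20, now '.': 28
Total burnt (originally-T cells now '.'): 18

Answer: 18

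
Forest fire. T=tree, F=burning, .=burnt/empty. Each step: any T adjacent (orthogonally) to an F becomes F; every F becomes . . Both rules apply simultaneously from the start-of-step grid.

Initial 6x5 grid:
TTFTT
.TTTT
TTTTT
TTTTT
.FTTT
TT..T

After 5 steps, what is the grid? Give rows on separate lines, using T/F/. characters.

Step 1: 6 trees catch fire, 2 burn out
  TF.FT
  .TFTT
  TTTTT
  TFTTT
  ..FTT
  TF..T
Step 2: 10 trees catch fire, 6 burn out
  F...F
  .F.FT
  TFFTT
  F.FTT
  ...FT
  F...T
Step 3: 5 trees catch fire, 10 burn out
  .....
  ....F
  F..FT
  ...FT
  ....F
  ....T
Step 4: 3 trees catch fire, 5 burn out
  .....
  .....
  ....F
  ....F
  .....
  ....F
Step 5: 0 trees catch fire, 3 burn out
  .....
  .....
  .....
  .....
  .....
  .....

.....
.....
.....
.....
.....
.....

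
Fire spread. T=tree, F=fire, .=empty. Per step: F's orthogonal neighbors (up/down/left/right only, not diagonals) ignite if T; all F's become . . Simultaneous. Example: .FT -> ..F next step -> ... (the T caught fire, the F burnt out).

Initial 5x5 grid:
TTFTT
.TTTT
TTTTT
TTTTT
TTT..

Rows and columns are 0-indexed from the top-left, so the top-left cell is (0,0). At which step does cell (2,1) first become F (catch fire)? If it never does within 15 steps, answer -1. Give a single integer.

Step 1: cell (2,1)='T' (+3 fires, +1 burnt)
Step 2: cell (2,1)='T' (+5 fires, +3 burnt)
Step 3: cell (2,1)='F' (+4 fires, +5 burnt)
  -> target ignites at step 3
Step 4: cell (2,1)='.' (+5 fires, +4 burnt)
Step 5: cell (2,1)='.' (+3 fires, +5 burnt)
Step 6: cell (2,1)='.' (+1 fires, +3 burnt)
Step 7: cell (2,1)='.' (+0 fires, +1 burnt)
  fire out at step 7

3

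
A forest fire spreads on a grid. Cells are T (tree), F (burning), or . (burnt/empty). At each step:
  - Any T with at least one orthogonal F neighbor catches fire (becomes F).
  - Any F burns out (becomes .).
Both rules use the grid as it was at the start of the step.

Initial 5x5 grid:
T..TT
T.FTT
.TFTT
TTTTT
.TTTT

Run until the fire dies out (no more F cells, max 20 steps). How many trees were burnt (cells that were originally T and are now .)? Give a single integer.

Step 1: +4 fires, +2 burnt (F count now 4)
Step 2: +6 fires, +4 burnt (F count now 6)
Step 3: +5 fires, +6 burnt (F count now 5)
Step 4: +1 fires, +5 burnt (F count now 1)
Step 5: +0 fires, +1 burnt (F count now 0)
Fire out after step 5
Initially T: 18, now '.': 23
Total burnt (originally-T cells now '.'): 16

Answer: 16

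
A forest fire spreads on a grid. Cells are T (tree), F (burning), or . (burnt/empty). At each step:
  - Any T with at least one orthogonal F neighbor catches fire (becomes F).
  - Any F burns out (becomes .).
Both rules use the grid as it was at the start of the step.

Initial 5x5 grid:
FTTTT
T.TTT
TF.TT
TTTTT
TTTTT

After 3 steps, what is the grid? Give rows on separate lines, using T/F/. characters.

Step 1: 4 trees catch fire, 2 burn out
  .FTTT
  F.TTT
  F..TT
  TFTTT
  TTTTT
Step 2: 4 trees catch fire, 4 burn out
  ..FTT
  ..TTT
  ...TT
  F.FTT
  TFTTT
Step 3: 5 trees catch fire, 4 burn out
  ...FT
  ..FTT
  ...TT
  ...FT
  F.FTT

...FT
..FTT
...TT
...FT
F.FTT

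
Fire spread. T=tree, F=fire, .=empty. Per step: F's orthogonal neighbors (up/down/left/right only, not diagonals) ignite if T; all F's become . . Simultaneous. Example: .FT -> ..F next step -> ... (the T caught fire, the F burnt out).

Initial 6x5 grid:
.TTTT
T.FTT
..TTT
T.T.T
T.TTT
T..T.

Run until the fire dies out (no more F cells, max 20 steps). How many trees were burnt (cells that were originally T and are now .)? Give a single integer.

Step 1: +3 fires, +1 burnt (F count now 3)
Step 2: +5 fires, +3 burnt (F count now 5)
Step 3: +3 fires, +5 burnt (F count now 3)
Step 4: +2 fires, +3 burnt (F count now 2)
Step 5: +2 fires, +2 burnt (F count now 2)
Step 6: +0 fires, +2 burnt (F count now 0)
Fire out after step 6
Initially T: 19, now '.': 26
Total burnt (originally-T cells now '.'): 15

Answer: 15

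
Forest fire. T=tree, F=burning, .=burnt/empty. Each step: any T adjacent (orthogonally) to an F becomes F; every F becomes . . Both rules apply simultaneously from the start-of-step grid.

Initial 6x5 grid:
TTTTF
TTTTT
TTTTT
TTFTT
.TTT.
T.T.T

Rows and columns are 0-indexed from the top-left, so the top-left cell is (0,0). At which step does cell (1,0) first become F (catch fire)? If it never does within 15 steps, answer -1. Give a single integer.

Step 1: cell (1,0)='T' (+6 fires, +2 burnt)
Step 2: cell (1,0)='T' (+11 fires, +6 burnt)
Step 3: cell (1,0)='T' (+3 fires, +11 burnt)
Step 4: cell (1,0)='F' (+2 fires, +3 burnt)
  -> target ignites at step 4
Step 5: cell (1,0)='.' (+0 fires, +2 burnt)
  fire out at step 5

4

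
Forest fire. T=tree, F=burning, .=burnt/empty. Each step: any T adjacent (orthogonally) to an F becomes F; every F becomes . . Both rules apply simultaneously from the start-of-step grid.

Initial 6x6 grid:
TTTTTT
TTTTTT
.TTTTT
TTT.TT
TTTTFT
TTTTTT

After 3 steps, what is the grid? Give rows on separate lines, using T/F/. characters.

Step 1: 4 trees catch fire, 1 burn out
  TTTTTT
  TTTTTT
  .TTTTT
  TTT.FT
  TTTF.F
  TTTTFT
Step 2: 5 trees catch fire, 4 burn out
  TTTTTT
  TTTTTT
  .TTTFT
  TTT..F
  TTF...
  TTTF.F
Step 3: 6 trees catch fire, 5 burn out
  TTTTTT
  TTTTFT
  .TTF.F
  TTF...
  TF....
  TTF...

TTTTTT
TTTTFT
.TTF.F
TTF...
TF....
TTF...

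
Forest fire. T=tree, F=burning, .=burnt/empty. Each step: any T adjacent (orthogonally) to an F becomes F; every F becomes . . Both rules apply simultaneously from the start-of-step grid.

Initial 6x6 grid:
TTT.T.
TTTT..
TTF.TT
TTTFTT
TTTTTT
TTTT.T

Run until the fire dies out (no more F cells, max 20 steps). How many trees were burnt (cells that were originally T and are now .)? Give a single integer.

Step 1: +5 fires, +2 burnt (F count now 5)
Step 2: +10 fires, +5 burnt (F count now 10)
Step 3: +7 fires, +10 burnt (F count now 7)
Step 4: +4 fires, +7 burnt (F count now 4)
Step 5: +1 fires, +4 burnt (F count now 1)
Step 6: +0 fires, +1 burnt (F count now 0)
Fire out after step 6
Initially T: 28, now '.': 35
Total burnt (originally-T cells now '.'): 27

Answer: 27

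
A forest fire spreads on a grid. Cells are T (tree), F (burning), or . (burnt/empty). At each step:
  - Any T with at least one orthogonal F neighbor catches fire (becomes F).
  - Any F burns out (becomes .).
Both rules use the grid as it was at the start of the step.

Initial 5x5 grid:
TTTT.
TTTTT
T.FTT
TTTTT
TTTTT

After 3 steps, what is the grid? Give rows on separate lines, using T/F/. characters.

Step 1: 3 trees catch fire, 1 burn out
  TTTT.
  TTFTT
  T..FT
  TTFTT
  TTTTT
Step 2: 7 trees catch fire, 3 burn out
  TTFT.
  TF.FT
  T...F
  TF.FT
  TTFTT
Step 3: 8 trees catch fire, 7 burn out
  TF.F.
  F...F
  T....
  F...F
  TF.FT

TF.F.
F...F
T....
F...F
TF.FT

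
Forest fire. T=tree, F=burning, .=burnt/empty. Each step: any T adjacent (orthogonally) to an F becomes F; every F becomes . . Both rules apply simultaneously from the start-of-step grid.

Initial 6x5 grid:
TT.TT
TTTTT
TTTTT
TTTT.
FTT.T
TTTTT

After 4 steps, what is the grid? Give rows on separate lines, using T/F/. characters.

Step 1: 3 trees catch fire, 1 burn out
  TT.TT
  TTTTT
  TTTTT
  FTTT.
  .FT.T
  FTTTT
Step 2: 4 trees catch fire, 3 burn out
  TT.TT
  TTTTT
  FTTTT
  .FTT.
  ..F.T
  .FTTT
Step 3: 4 trees catch fire, 4 burn out
  TT.TT
  FTTTT
  .FTTT
  ..FT.
  ....T
  ..FTT
Step 4: 5 trees catch fire, 4 burn out
  FT.TT
  .FTTT
  ..FTT
  ...F.
  ....T
  ...FT

FT.TT
.FTTT
..FTT
...F.
....T
...FT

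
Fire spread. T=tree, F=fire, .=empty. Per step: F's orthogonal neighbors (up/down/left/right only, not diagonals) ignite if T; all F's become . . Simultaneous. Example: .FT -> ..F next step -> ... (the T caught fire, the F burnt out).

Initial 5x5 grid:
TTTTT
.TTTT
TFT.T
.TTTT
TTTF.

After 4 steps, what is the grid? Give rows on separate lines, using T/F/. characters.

Step 1: 6 trees catch fire, 2 burn out
  TTTTT
  .FTTT
  F.F.T
  .FTFT
  TTF..
Step 2: 5 trees catch fire, 6 burn out
  TFTTT
  ..FTT
  ....T
  ..F.F
  TF...
Step 3: 5 trees catch fire, 5 burn out
  F.FTT
  ...FT
  ....F
  .....
  F....
Step 4: 2 trees catch fire, 5 burn out
  ...FT
  ....F
  .....
  .....
  .....

...FT
....F
.....
.....
.....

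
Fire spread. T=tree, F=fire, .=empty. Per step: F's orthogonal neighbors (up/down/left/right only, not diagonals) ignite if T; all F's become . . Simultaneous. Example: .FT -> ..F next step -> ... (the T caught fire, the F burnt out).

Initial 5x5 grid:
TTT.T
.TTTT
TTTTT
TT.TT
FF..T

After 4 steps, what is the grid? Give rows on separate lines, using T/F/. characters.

Step 1: 2 trees catch fire, 2 burn out
  TTT.T
  .TTTT
  TTTTT
  FF.TT
  ....T
Step 2: 2 trees catch fire, 2 burn out
  TTT.T
  .TTTT
  FFTTT
  ...TT
  ....T
Step 3: 2 trees catch fire, 2 burn out
  TTT.T
  .FTTT
  ..FTT
  ...TT
  ....T
Step 4: 3 trees catch fire, 2 burn out
  TFT.T
  ..FTT
  ...FT
  ...TT
  ....T

TFT.T
..FTT
...FT
...TT
....T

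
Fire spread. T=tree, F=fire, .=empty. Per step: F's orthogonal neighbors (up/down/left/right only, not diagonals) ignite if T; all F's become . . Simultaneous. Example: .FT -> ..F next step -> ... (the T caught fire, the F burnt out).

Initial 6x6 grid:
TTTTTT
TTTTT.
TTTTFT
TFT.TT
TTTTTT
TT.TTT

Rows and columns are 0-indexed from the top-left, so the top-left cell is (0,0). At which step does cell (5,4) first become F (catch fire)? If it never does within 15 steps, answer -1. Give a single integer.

Step 1: cell (5,4)='T' (+8 fires, +2 burnt)
Step 2: cell (5,4)='T' (+10 fires, +8 burnt)
Step 3: cell (5,4)='F' (+9 fires, +10 burnt)
  -> target ignites at step 3
Step 4: cell (5,4)='.' (+4 fires, +9 burnt)
Step 5: cell (5,4)='.' (+0 fires, +4 burnt)
  fire out at step 5

3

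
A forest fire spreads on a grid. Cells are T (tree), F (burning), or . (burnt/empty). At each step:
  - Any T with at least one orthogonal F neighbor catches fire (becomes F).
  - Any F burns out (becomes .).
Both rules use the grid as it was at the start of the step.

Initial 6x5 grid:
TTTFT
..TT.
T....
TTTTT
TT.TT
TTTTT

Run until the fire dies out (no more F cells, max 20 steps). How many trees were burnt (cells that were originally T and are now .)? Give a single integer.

Step 1: +3 fires, +1 burnt (F count now 3)
Step 2: +2 fires, +3 burnt (F count now 2)
Step 3: +1 fires, +2 burnt (F count now 1)
Step 4: +0 fires, +1 burnt (F count now 0)
Fire out after step 4
Initially T: 21, now '.': 15
Total burnt (originally-T cells now '.'): 6

Answer: 6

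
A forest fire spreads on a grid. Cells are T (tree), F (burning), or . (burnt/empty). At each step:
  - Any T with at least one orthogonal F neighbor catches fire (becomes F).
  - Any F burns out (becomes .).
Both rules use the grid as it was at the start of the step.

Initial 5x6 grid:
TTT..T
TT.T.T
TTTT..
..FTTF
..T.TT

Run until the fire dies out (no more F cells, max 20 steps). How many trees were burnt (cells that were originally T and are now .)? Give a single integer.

Answer: 15

Derivation:
Step 1: +5 fires, +2 burnt (F count now 5)
Step 2: +3 fires, +5 burnt (F count now 3)
Step 3: +3 fires, +3 burnt (F count now 3)
Step 4: +2 fires, +3 burnt (F count now 2)
Step 5: +2 fires, +2 burnt (F count now 2)
Step 6: +0 fires, +2 burnt (F count now 0)
Fire out after step 6
Initially T: 17, now '.': 28
Total burnt (originally-T cells now '.'): 15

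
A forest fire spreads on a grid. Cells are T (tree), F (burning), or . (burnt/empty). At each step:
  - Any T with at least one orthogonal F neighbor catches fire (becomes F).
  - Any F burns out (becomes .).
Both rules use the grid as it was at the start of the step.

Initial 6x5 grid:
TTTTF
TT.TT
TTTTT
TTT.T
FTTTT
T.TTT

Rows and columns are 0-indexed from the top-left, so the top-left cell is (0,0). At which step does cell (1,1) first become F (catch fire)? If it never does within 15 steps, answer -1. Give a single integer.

Step 1: cell (1,1)='T' (+5 fires, +2 burnt)
Step 2: cell (1,1)='T' (+6 fires, +5 burnt)
Step 3: cell (1,1)='T' (+8 fires, +6 burnt)
Step 4: cell (1,1)='F' (+5 fires, +8 burnt)
  -> target ignites at step 4
Step 5: cell (1,1)='.' (+1 fires, +5 burnt)
Step 6: cell (1,1)='.' (+0 fires, +1 burnt)
  fire out at step 6

4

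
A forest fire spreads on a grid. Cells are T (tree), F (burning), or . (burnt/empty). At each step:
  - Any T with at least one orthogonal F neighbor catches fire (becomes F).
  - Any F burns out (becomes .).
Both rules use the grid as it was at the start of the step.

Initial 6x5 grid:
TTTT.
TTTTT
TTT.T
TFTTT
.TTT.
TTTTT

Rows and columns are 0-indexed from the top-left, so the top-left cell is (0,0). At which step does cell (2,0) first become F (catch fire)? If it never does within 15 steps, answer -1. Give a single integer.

Step 1: cell (2,0)='T' (+4 fires, +1 burnt)
Step 2: cell (2,0)='F' (+6 fires, +4 burnt)
  -> target ignites at step 2
Step 3: cell (2,0)='.' (+7 fires, +6 burnt)
Step 4: cell (2,0)='.' (+5 fires, +7 burnt)
Step 5: cell (2,0)='.' (+3 fires, +5 burnt)
Step 6: cell (2,0)='.' (+0 fires, +3 burnt)
  fire out at step 6

2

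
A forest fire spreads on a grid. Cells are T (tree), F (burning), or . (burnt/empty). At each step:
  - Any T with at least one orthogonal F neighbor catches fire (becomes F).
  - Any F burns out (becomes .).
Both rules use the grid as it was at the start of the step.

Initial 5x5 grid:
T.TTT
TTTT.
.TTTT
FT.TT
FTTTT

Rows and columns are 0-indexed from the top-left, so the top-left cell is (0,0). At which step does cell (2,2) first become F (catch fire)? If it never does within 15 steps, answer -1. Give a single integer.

Step 1: cell (2,2)='T' (+2 fires, +2 burnt)
Step 2: cell (2,2)='T' (+2 fires, +2 burnt)
Step 3: cell (2,2)='F' (+3 fires, +2 burnt)
  -> target ignites at step 3
Step 4: cell (2,2)='.' (+5 fires, +3 burnt)
Step 5: cell (2,2)='.' (+5 fires, +5 burnt)
Step 6: cell (2,2)='.' (+1 fires, +5 burnt)
Step 7: cell (2,2)='.' (+1 fires, +1 burnt)
Step 8: cell (2,2)='.' (+0 fires, +1 burnt)
  fire out at step 8

3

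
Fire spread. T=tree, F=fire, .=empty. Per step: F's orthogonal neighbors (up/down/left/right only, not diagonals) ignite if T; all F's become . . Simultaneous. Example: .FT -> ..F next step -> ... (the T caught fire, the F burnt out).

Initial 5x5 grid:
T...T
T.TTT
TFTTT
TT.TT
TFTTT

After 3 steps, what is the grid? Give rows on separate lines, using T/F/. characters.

Step 1: 5 trees catch fire, 2 burn out
  T...T
  T.TTT
  F.FTT
  TF.TT
  F.FTT
Step 2: 5 trees catch fire, 5 burn out
  T...T
  F.FTT
  ...FT
  F..TT
  ...FT
Step 3: 5 trees catch fire, 5 burn out
  F...T
  ...FT
  ....F
  ...FT
  ....F

F...T
...FT
....F
...FT
....F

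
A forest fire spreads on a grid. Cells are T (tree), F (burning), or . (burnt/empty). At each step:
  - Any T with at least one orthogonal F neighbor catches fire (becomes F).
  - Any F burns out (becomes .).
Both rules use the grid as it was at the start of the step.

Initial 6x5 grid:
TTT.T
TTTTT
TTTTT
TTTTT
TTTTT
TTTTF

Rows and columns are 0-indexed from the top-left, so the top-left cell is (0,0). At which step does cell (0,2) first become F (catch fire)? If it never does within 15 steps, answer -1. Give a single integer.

Step 1: cell (0,2)='T' (+2 fires, +1 burnt)
Step 2: cell (0,2)='T' (+3 fires, +2 burnt)
Step 3: cell (0,2)='T' (+4 fires, +3 burnt)
Step 4: cell (0,2)='T' (+5 fires, +4 burnt)
Step 5: cell (0,2)='T' (+5 fires, +5 burnt)
Step 6: cell (0,2)='T' (+3 fires, +5 burnt)
Step 7: cell (0,2)='F' (+3 fires, +3 burnt)
  -> target ignites at step 7
Step 8: cell (0,2)='.' (+2 fires, +3 burnt)
Step 9: cell (0,2)='.' (+1 fires, +2 burnt)
Step 10: cell (0,2)='.' (+0 fires, +1 burnt)
  fire out at step 10

7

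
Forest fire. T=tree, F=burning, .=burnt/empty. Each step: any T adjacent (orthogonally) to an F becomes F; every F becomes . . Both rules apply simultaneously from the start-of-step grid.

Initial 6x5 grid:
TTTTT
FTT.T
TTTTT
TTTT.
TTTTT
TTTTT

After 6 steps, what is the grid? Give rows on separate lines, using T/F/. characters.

Step 1: 3 trees catch fire, 1 burn out
  FTTTT
  .FT.T
  FTTTT
  TTTT.
  TTTTT
  TTTTT
Step 2: 4 trees catch fire, 3 burn out
  .FTTT
  ..F.T
  .FTTT
  FTTT.
  TTTTT
  TTTTT
Step 3: 4 trees catch fire, 4 burn out
  ..FTT
  ....T
  ..FTT
  .FTT.
  FTTTT
  TTTTT
Step 4: 5 trees catch fire, 4 burn out
  ...FT
  ....T
  ...FT
  ..FT.
  .FTTT
  FTTTT
Step 5: 5 trees catch fire, 5 burn out
  ....F
  ....T
  ....F
  ...F.
  ..FTT
  .FTTT
Step 6: 3 trees catch fire, 5 burn out
  .....
  ....F
  .....
  .....
  ...FT
  ..FTT

.....
....F
.....
.....
...FT
..FTT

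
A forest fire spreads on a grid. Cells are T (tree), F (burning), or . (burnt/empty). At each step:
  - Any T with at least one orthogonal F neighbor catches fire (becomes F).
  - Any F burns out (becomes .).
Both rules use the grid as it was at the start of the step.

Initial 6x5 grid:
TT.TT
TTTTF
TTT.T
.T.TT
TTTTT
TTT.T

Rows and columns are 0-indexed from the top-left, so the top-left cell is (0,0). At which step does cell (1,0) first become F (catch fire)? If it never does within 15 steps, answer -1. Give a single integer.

Step 1: cell (1,0)='T' (+3 fires, +1 burnt)
Step 2: cell (1,0)='T' (+3 fires, +3 burnt)
Step 3: cell (1,0)='T' (+4 fires, +3 burnt)
Step 4: cell (1,0)='F' (+5 fires, +4 burnt)
  -> target ignites at step 4
Step 5: cell (1,0)='.' (+4 fires, +5 burnt)
Step 6: cell (1,0)='.' (+2 fires, +4 burnt)
Step 7: cell (1,0)='.' (+2 fires, +2 burnt)
Step 8: cell (1,0)='.' (+1 fires, +2 burnt)
Step 9: cell (1,0)='.' (+0 fires, +1 burnt)
  fire out at step 9

4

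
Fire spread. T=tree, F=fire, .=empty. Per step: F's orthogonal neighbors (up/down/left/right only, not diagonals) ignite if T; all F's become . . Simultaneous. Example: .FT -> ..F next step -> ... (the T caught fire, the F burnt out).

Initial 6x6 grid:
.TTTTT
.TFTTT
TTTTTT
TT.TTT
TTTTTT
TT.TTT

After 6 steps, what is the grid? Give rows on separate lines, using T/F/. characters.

Step 1: 4 trees catch fire, 1 burn out
  .TFTTT
  .F.FTT
  TTFTTT
  TT.TTT
  TTTTTT
  TT.TTT
Step 2: 5 trees catch fire, 4 burn out
  .F.FTT
  ....FT
  TF.FTT
  TT.TTT
  TTTTTT
  TT.TTT
Step 3: 6 trees catch fire, 5 burn out
  ....FT
  .....F
  F...FT
  TF.FTT
  TTTTTT
  TT.TTT
Step 4: 6 trees catch fire, 6 burn out
  .....F
  ......
  .....F
  F...FT
  TFTFTT
  TT.TTT
Step 5: 6 trees catch fire, 6 burn out
  ......
  ......
  ......
  .....F
  F.F.FT
  TF.FTT
Step 6: 3 trees catch fire, 6 burn out
  ......
  ......
  ......
  ......
  .....F
  F...FT

......
......
......
......
.....F
F...FT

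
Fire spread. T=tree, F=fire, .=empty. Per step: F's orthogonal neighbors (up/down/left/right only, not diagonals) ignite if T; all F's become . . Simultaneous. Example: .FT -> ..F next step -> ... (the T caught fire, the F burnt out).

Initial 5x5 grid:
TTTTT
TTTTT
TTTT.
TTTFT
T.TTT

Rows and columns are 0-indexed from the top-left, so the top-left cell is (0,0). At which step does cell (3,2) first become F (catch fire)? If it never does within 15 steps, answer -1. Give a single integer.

Step 1: cell (3,2)='F' (+4 fires, +1 burnt)
  -> target ignites at step 1
Step 2: cell (3,2)='.' (+5 fires, +4 burnt)
Step 3: cell (3,2)='.' (+5 fires, +5 burnt)
Step 4: cell (3,2)='.' (+5 fires, +5 burnt)
Step 5: cell (3,2)='.' (+2 fires, +5 burnt)
Step 6: cell (3,2)='.' (+1 fires, +2 burnt)
Step 7: cell (3,2)='.' (+0 fires, +1 burnt)
  fire out at step 7

1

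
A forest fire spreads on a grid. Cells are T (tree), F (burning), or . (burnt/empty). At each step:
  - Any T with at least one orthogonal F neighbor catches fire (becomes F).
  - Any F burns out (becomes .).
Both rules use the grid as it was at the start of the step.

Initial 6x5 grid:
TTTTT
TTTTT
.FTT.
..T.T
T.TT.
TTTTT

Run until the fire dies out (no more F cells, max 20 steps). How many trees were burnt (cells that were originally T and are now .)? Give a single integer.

Answer: 21

Derivation:
Step 1: +2 fires, +1 burnt (F count now 2)
Step 2: +5 fires, +2 burnt (F count now 5)
Step 3: +4 fires, +5 burnt (F count now 4)
Step 4: +4 fires, +4 burnt (F count now 4)
Step 5: +3 fires, +4 burnt (F count now 3)
Step 6: +2 fires, +3 burnt (F count now 2)
Step 7: +1 fires, +2 burnt (F count now 1)
Step 8: +0 fires, +1 burnt (F count now 0)
Fire out after step 8
Initially T: 22, now '.': 29
Total burnt (originally-T cells now '.'): 21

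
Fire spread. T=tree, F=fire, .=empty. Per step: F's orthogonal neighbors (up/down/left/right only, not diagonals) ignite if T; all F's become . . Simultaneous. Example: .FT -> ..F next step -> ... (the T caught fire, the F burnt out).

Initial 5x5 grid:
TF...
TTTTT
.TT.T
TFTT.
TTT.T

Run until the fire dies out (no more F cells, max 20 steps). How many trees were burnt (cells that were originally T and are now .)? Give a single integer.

Step 1: +6 fires, +2 burnt (F count now 6)
Step 2: +6 fires, +6 burnt (F count now 6)
Step 3: +1 fires, +6 burnt (F count now 1)
Step 4: +1 fires, +1 burnt (F count now 1)
Step 5: +1 fires, +1 burnt (F count now 1)
Step 6: +0 fires, +1 burnt (F count now 0)
Fire out after step 6
Initially T: 16, now '.': 24
Total burnt (originally-T cells now '.'): 15

Answer: 15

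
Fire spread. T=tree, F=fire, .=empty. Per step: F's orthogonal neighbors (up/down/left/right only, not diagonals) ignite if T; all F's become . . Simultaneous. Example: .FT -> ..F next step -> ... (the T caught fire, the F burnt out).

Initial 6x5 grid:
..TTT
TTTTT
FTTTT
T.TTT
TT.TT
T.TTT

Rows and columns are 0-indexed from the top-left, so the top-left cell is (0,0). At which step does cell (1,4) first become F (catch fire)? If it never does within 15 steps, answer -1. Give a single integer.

Step 1: cell (1,4)='T' (+3 fires, +1 burnt)
Step 2: cell (1,4)='T' (+3 fires, +3 burnt)
Step 3: cell (1,4)='T' (+5 fires, +3 burnt)
Step 4: cell (1,4)='T' (+4 fires, +5 burnt)
Step 5: cell (1,4)='F' (+4 fires, +4 burnt)
  -> target ignites at step 5
Step 6: cell (1,4)='.' (+3 fires, +4 burnt)
Step 7: cell (1,4)='.' (+2 fires, +3 burnt)
Step 8: cell (1,4)='.' (+0 fires, +2 burnt)
  fire out at step 8

5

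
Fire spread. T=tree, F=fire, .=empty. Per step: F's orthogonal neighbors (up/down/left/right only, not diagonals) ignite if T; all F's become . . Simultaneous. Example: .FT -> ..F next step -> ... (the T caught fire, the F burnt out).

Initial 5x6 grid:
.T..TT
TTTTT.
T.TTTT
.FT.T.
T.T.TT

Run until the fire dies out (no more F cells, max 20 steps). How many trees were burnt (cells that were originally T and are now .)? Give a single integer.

Answer: 18

Derivation:
Step 1: +1 fires, +1 burnt (F count now 1)
Step 2: +2 fires, +1 burnt (F count now 2)
Step 3: +2 fires, +2 burnt (F count now 2)
Step 4: +3 fires, +2 burnt (F count now 3)
Step 5: +5 fires, +3 burnt (F count now 5)
Step 6: +3 fires, +5 burnt (F count now 3)
Step 7: +2 fires, +3 burnt (F count now 2)
Step 8: +0 fires, +2 burnt (F count now 0)
Fire out after step 8
Initially T: 19, now '.': 29
Total burnt (originally-T cells now '.'): 18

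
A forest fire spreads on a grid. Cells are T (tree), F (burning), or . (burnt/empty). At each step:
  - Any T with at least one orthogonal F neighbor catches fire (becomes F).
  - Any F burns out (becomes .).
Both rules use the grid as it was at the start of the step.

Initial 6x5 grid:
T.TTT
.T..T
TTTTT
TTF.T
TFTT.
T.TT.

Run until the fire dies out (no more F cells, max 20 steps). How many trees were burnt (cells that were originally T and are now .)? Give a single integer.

Answer: 19

Derivation:
Step 1: +4 fires, +2 burnt (F count now 4)
Step 2: +6 fires, +4 burnt (F count now 6)
Step 3: +4 fires, +6 burnt (F count now 4)
Step 4: +2 fires, +4 burnt (F count now 2)
Step 5: +1 fires, +2 burnt (F count now 1)
Step 6: +1 fires, +1 burnt (F count now 1)
Step 7: +1 fires, +1 burnt (F count now 1)
Step 8: +0 fires, +1 burnt (F count now 0)
Fire out after step 8
Initially T: 20, now '.': 29
Total burnt (originally-T cells now '.'): 19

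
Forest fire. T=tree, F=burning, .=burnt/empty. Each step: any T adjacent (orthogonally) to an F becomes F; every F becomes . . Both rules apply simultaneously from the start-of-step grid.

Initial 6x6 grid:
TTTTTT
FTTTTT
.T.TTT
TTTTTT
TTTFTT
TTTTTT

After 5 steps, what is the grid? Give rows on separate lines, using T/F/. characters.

Step 1: 6 trees catch fire, 2 burn out
  FTTTTT
  .FTTTT
  .T.TTT
  TTTFTT
  TTF.FT
  TTTFTT
Step 2: 10 trees catch fire, 6 burn out
  .FTTTT
  ..FTTT
  .F.FTT
  TTF.FT
  TF...F
  TTF.FT
Step 3: 8 trees catch fire, 10 burn out
  ..FTTT
  ...FTT
  ....FT
  TF...F
  F.....
  TF...F
Step 4: 5 trees catch fire, 8 burn out
  ...FTT
  ....FT
  .....F
  F.....
  ......
  F.....
Step 5: 2 trees catch fire, 5 burn out
  ....FT
  .....F
  ......
  ......
  ......
  ......

....FT
.....F
......
......
......
......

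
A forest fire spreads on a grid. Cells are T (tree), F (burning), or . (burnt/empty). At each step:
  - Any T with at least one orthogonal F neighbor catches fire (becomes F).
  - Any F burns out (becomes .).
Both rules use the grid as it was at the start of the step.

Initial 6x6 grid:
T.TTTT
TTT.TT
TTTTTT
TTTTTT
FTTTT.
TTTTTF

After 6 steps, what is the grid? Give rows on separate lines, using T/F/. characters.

Step 1: 4 trees catch fire, 2 burn out
  T.TTTT
  TTT.TT
  TTTTTT
  FTTTTT
  .FTTT.
  FTTTF.
Step 2: 6 trees catch fire, 4 burn out
  T.TTTT
  TTT.TT
  FTTTTT
  .FTTTT
  ..FTF.
  .FTF..
Step 3: 6 trees catch fire, 6 burn out
  T.TTTT
  FTT.TT
  .FTTTT
  ..FTFT
  ...F..
  ..F...
Step 4: 6 trees catch fire, 6 burn out
  F.TTTT
  .FT.TT
  ..FTFT
  ...F.F
  ......
  ......
Step 5: 4 trees catch fire, 6 burn out
  ..TTTT
  ..F.FT
  ...F.F
  ......
  ......
  ......
Step 6: 3 trees catch fire, 4 burn out
  ..FTFT
  .....F
  ......
  ......
  ......
  ......

..FTFT
.....F
......
......
......
......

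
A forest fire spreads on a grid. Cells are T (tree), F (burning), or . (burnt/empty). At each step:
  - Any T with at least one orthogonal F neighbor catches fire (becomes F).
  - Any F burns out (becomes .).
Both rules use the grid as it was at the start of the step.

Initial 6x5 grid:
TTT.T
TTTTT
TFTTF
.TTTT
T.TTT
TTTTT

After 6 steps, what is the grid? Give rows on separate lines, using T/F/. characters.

Step 1: 7 trees catch fire, 2 burn out
  TTT.T
  TFTTF
  F.FF.
  .FTTF
  T.TTT
  TTTTT
Step 2: 8 trees catch fire, 7 burn out
  TFT.F
  F.FF.
  .....
  ..FF.
  T.TTF
  TTTTT
Step 3: 5 trees catch fire, 8 burn out
  F.F..
  .....
  .....
  .....
  T.FF.
  TTTTF
Step 4: 2 trees catch fire, 5 burn out
  .....
  .....
  .....
  .....
  T....
  TTFF.
Step 5: 1 trees catch fire, 2 burn out
  .....
  .....
  .....
  .....
  T....
  TF...
Step 6: 1 trees catch fire, 1 burn out
  .....
  .....
  .....
  .....
  T....
  F....

.....
.....
.....
.....
T....
F....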